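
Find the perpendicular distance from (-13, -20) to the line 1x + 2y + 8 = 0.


|1*(-13) + 2*(-20) + 8| = |-45| = 45
sqrt(1 + 4) = sqrt(5) = 2.2361
d = 45/sqrt(5) = 20.1246

20.1246


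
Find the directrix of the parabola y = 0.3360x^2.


a = 0.3360
1/(4a) = 0.7440
directrix: y = -0.7440 = -0.7440

y = -0.7440


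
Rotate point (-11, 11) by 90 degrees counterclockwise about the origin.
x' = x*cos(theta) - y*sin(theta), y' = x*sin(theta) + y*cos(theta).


cos(90) = 0, sin(90) = 1
x' = -11*0 - 11*1 = -11
y' = -11*1 + 11*0 = -11

(-11, -11)


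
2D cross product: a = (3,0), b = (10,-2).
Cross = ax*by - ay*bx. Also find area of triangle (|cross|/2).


cross = 3*(-2) - 0*10 = -6 - 0 = -6
Triangle area = |-6|/2 = 6/2 = 3.0000

cross = -6, triangle area = 3.0000


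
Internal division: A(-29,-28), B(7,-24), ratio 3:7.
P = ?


Px = (3*7 + 7*(-29))/10 = -182/10 = -18.2000
Py = (3*(-24) + 7*(-28))/10 = -268/10 = -26.8000

P = (-18.2000, -26.8000)


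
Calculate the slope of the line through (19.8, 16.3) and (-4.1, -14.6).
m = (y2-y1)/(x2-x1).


dy = -14.6 - 16.3 = -30.9
dx = -4.1 - 19.8 = -23.9
m = -30.9/(-23.9) = 1.2929

m = 1.2929


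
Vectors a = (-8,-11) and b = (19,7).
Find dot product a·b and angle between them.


a·b = -8*19 - 11*7 = -152 - 77 = -229
|a| = sqrt(64+121) = 13.6015
|b| = sqrt(361+49) = 20.2485
cos(theta) = -229/(sqrt(185)*sqrt(410)) = -229/sqrt(75850) = -0.831491
theta = arccos(-229/sqrt(75850)) = 146.2522 degrees

a·b = -229, theta = 146.2522 deg


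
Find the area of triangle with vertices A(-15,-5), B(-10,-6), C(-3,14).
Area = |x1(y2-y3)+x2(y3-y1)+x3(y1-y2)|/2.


-15*(-6-14) = 300
-10*(14+ 5) = -190
-3*(-5+ 6) = -3
sum = 107
Area = |107|/2 = 53.5000

53.5000 sq units


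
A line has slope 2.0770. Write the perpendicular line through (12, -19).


Perpendicular slope = -1/m1 = -1/2.0770 = -0.4815
b2 = y0 - m2*x0 = -19 + 12/2.0770 = -19 + 5.7776 = -13.2224

y = -0.4815x - 13.2224


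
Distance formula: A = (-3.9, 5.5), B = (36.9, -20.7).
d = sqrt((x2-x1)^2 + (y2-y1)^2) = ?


dx = 36.9 + 3.9 = 40.8
dy = -20.7 - 5.5 = -26.2
d = sqrt(1664.64 + 686.44) = sqrt(2351.08) = 48.4879

48.4879


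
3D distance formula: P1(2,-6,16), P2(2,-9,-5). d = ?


dx=0, dy=-3, dz=-21
d = sqrt(0+9+441) = sqrt(450) = 21.2132

21.2132


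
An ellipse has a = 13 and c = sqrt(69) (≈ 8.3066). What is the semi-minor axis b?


b^2 = 13^2 - (sqrt(69))^2 = 169 - 69 = 100
b = sqrt(100) = 10

b = 10


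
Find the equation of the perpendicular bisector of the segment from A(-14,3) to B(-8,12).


Midpoint = (-11, 7.5)
Slope of AB = dy/dx = 9/6 = 1.5000
Perp slope = -dx/dy = -6/9 = -0.6667
b = My - (perp slope)*Mx = 7.5 + (6*(-11))/9 = 7.5 - 7.3333 = 0.1667

y = -0.6667x + 0.1667


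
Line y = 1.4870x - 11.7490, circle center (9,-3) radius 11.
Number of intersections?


Substitute y = 1.4870x - 11.7490: (x-9)^2 + (1.4870x- 11.7490+ 3)^2 = 121
Expand to Ax^2 + Bx + C = 0, where b-k = -8.749
A = 1+m^2 = 3.211169
B = 2(m(b-k) - h) = 2(1.4870*(-8.749) - 9) = -44.019526
C = h^2 + (b-k)^2 - r^2 = 81 + 76.545001 - 121 = 36.545001
disc = B^2-4AC = 1937.7187 - 469.4087 = 1468.3100
disc > 0

2 intersection points


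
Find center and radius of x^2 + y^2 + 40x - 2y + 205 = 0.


h = -D/2 = -40/2 = -20
k = -E/2 = 2/2 = 1
r^2 = h^2 + k^2 - F = 400 + 1 - 205 = 196
r = 14

Center (-20, 1), radius = 14


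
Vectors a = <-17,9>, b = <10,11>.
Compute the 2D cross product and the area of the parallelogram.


cross = -17*11 - 9*10 = -187 - 90 = -277
Parallelogram area = |-277| = 277

cross = -277, parallelogram area = 277


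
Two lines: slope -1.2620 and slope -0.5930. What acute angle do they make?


m1-m2 = -0.669
1+m1*m2 = 1.748366
tan(theta) = |-0.669/1.748366| = 0.382643
theta = arctan(|-0.669/1.748366|) = 20.9390 degrees (acute angle)

20.9390 degrees


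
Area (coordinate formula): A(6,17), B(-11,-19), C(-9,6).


6*(-19-6) = -150
-11*(6-17) = 121
-9*(17+ 19) = -324
sum = -353
Area = |-353|/2 = 176.5000

176.5000 sq units


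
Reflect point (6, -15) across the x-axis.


Reflection rule for x-axis: (x, -y)
(6, -15) -> (6, 15)

(6, 15)


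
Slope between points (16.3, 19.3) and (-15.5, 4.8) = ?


dy = 4.8 - 19.3 = -14.5
dx = -15.5 - 16.3 = -31.8
m = -14.5/(-31.8) = 0.4560

m = 0.4560


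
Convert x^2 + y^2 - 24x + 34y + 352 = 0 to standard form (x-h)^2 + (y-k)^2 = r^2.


h = -D/2 = 24/2 = 12
k = -E/2 = -34/2 = -17
r^2 = h^2 + k^2 - F = 144 + 289 - 352 = 81
r = 9

Center (12, -17), radius = 9


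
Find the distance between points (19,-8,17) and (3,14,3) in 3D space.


dx=-16, dy=22, dz=-14
d = sqrt(256+484+196) = sqrt(936) = 30.5941

30.5941


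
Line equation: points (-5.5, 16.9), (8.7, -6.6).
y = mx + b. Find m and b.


m = (-23.5)/(14.2) = -1.6549
b = y1 - m*x1 = 16.9 - (-23.5*(-5.5))/(14.2) = 16.9 - 9.1021 = 7.7979

y = -1.6549x + 7.7979


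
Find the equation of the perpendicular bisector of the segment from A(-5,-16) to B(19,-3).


Midpoint = (7, -9.5)
Slope of AB = dy/dx = 13/24 = 0.5417
Perp slope = -dx/dy = -24/13 = -1.8462
b = My - (perp slope)*Mx = -9.5 + (24*7)/13 = -9.5 + 12.9231 = 3.4231

y = -1.8462x + 3.4231


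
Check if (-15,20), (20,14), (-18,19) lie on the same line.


-15*(14-19) + 20*(19-20) - 18*(20-14)
= 75 - 20 - 108 = -53

No, not collinear (determinant = -53)


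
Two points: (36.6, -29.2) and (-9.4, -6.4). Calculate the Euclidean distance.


dx = -9.4 - 36.6 = -46.0
dy = -6.4 + 29.2 = 22.8
d = sqrt(2116.0 + 519.84) = sqrt(2635.84) = 51.3404

51.3404


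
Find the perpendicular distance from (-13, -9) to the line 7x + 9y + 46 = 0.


|7*(-13) + 9*(-9) + 46| = |-126| = 126
sqrt(49 + 81) = sqrt(130) = 11.4018
d = 126/sqrt(130) = 11.0509

11.0509


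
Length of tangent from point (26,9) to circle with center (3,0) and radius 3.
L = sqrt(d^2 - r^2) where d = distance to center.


d = sqrt((26-3)^2 + (9-0)^2) = sqrt(529+81) = 24.6982
L = sqrt(610.0000 - 9) = sqrt(601.0000) = 24.5153

24.5153


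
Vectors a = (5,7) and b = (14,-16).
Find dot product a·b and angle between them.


a·b = 5*14 + 7*(-16) = 70 - 112 = -42
|a| = sqrt(25+49) = 8.6023
|b| = sqrt(196+256) = 21.2603
cos(theta) = -42/(sqrt(74)*sqrt(452)) = -42/sqrt(33448) = -0.229649
theta = arccos(-42/sqrt(33448)) = 103.2764 degrees

a·b = -42, theta = 103.2764 deg


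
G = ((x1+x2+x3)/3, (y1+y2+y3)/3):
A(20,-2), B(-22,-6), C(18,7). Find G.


Gx = (20- 22+18)/3 = 16/3 = 5.3333
Gy = (-2- 6+7)/3 = -1/3 = -0.3333

G = (5.3333, -0.3333)


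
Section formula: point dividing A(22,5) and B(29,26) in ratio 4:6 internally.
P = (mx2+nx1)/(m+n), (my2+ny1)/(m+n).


Px = (4*29 + 6*22)/10 = 248/10 = 24.8000
Py = (4*26 + 6*5)/10 = 134/10 = 13.4000

P = (24.8000, 13.4000)


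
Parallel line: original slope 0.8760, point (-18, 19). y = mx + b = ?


Parallel lines have equal slopes.
m2 = 0.8760
b2 = 19 - 0.8760*(-18) = 34.7680

y = 0.8760x + 34.7680


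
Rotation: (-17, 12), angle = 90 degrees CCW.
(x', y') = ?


cos(90) = 0, sin(90) = 1
x' = -17*0 - 12*1 = -12
y' = -17*1 + 12*0 = -17

(-12, -17)


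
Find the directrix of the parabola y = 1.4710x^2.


a = 1.4710
1/(4a) = 0.1700
directrix: y = -0.1700 = -0.1700

y = -0.1700


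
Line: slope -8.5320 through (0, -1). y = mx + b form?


y + 1 = -8.5320(x - 0)
y = -8.5320x - 1 + 8.5320*0
y = -8.5320x - 1.0000

y = -8.5320x - 1.0000


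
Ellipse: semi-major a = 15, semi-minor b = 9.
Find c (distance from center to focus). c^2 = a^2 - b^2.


c^2 = 15^2 - 9^2 = 225 - 81 = 144
c = sqrt(144) = 12.0000

c = 12.0000


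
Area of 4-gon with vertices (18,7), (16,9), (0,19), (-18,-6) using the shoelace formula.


sum(xi*y_{i+1}) = 18*9 + 16*19 + 0*(-6) - 18*7 = 340
sum(yi*x_{i+1}) = 7*16 + 9*0 + 19*(-18) - 6*18 = -338
Area = |340 + 338|/2 = 678/2 = 339.0000

339.0000 sq units


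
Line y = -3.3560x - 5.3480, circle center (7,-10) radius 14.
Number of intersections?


Substitute y = -3.3560x - 5.3480: (x-7)^2 + (-3.3560x- 5.3480+ 10)^2 = 196
Expand to Ax^2 + Bx + C = 0, where b-k = 4.652
A = 1+m^2 = 12.262736
B = 2(m(b-k) - h) = 2(-3.3560*4.652 - 7) = -45.224224
C = h^2 + (b-k)^2 - r^2 = 49 + 21.641104 - 196 = -125.358896
disc = B^2-4AC = 2045.2304 + 6148.9722 = 8194.2026
disc > 0

2 intersection points


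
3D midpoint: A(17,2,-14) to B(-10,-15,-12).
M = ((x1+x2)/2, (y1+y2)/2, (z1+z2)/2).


Mx = (17- 10)/2 = 3.5000
My = (2- 15)/2 = -6.5000
Mz = (-14- 12)/2 = -13.0000

M = (3.5000, -6.5000, -13.0000)


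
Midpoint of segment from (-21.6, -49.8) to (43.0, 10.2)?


Mx = (-21.6 + 43.0)/2 = 21.4/2 = 10.7000
My = (-49.8 + 10.2)/2 = -39.6/2 = -19.8000

(10.7000, -19.8000)


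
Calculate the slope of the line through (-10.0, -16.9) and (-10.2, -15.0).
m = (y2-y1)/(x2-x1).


dy = -15.0 + 16.9 = 1.9
dx = -10.2 + 10.0 = -0.2
m = 1.9/(-0.2) = -9.5000

m = -9.5000


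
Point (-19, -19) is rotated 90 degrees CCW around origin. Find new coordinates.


cos(90) = 0, sin(90) = 1
x' = -19*0 + 19*1 = 19
y' = -19*1 - 19*0 = -19

(19, -19)


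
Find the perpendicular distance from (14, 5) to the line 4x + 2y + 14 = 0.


|4*14 + 2*5 + 14| = |80| = 80
sqrt(16 + 4) = sqrt(20) = 4.4721
d = 80/sqrt(20) = 17.8885

17.8885


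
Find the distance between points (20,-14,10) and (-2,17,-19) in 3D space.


dx=-22, dy=31, dz=-29
d = sqrt(484+961+841) = sqrt(2286) = 47.8121

47.8121


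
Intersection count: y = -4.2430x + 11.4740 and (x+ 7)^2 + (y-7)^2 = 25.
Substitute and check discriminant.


Substitute y = -4.2430x + 11.4740: (x+ 7)^2 + (-4.2430x+11.4740-7)^2 = 25
Expand to Ax^2 + Bx + C = 0, where b-k = 4.474
A = 1+m^2 = 19.003049
B = 2(m(b-k) - h) = 2(-4.2430*4.474 + 7) = -23.966364
C = h^2 + (b-k)^2 - r^2 = 49 + 20.016676 - 25 = 44.016676
disc = B^2-4AC = 574.3866 - 3345.8042 = -2771.4176
disc < 0

0 intersection points


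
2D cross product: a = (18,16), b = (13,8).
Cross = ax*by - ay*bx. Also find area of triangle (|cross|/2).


cross = 18*8 - 16*13 = 144 - 208 = -64
Triangle area = |-64|/2 = 64/2 = 32.0000

cross = -64, triangle area = 32.0000


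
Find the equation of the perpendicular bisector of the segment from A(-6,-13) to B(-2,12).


Midpoint = (-4, -0.5)
Slope of AB = dy/dx = 25/4 = 6.2500
Perp slope = -dx/dy = -4/25 = -0.1600
b = My - (perp slope)*Mx = -0.5 + (4*(-4))/25 = -0.5 - 0.6400 = -1.1400

y = -0.1600x - 1.1400


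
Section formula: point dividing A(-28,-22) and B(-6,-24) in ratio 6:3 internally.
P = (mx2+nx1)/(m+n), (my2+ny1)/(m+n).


Px = (6*(-6) + 3*(-28))/9 = -120/9 = -13.3333
Py = (6*(-24) + 3*(-22))/9 = -210/9 = -23.3333

P = (-13.3333, -23.3333)


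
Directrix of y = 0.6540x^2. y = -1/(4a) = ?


a = 0.6540
1/(4a) = 0.3823
directrix: y = -0.3823 = -0.3823

y = -0.3823


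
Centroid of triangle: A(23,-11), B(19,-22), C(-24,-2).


Gx = (23+19- 24)/3 = 18/3 = 6.0000
Gy = (-11- 22- 2)/3 = -35/3 = -11.6667

G = (6.0000, -11.6667)


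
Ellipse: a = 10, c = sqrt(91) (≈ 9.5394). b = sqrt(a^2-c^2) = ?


b^2 = 10^2 - (sqrt(91))^2 = 100 - 91 = 9
b = sqrt(9) = 3

b = 3


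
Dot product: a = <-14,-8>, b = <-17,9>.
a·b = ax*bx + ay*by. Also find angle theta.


a·b = -14*(-17) - 8*9 = 238 - 72 = 166
|a| = sqrt(196+64) = 16.1245
|b| = sqrt(289+81) = 19.2354
cos(theta) = 166/(sqrt(260)*sqrt(370)) = 166/sqrt(96200) = 0.535205
theta = arccos(166/sqrt(96200)) = 57.6422 degrees

a·b = 166, theta = 57.6422 deg


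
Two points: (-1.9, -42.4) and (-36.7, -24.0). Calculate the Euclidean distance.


dx = -36.7 + 1.9 = -34.8
dy = -24.0 + 42.4 = 18.4
d = sqrt(1211.04 + 338.56) = sqrt(1549.6) = 39.3650

39.3650


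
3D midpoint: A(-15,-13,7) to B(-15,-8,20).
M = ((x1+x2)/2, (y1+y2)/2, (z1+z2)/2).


Mx = (-15- 15)/2 = -15.0000
My = (-13- 8)/2 = -10.5000
Mz = (7+20)/2 = 13.5000

M = (-15.0000, -10.5000, 13.5000)


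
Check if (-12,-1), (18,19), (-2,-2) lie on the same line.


-12*(19+ 2) + 18*(-2+ 1) - 2*(-1-19)
= -252 - 18 + 40 = -230

No, not collinear (determinant = -230)


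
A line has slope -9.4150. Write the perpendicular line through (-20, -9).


Perpendicular slope = -1/m1 = -1/(-9.4150) = 0.1062
b2 = y0 - m2*x0 = -9 - 20/(-9.4150) = -9 + 2.1243 = -6.8757

y = 0.1062x - 6.8757


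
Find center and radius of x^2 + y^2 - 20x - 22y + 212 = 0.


h = -D/2 = 20/2 = 10
k = -E/2 = 22/2 = 11
r^2 = h^2 + k^2 - F = 100 + 121 - 212 = 9
r = 3

Center (10, 11), radius = 3


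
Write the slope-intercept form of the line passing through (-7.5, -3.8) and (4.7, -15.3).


m = (-11.5)/(12.2) = -0.9426
b = y1 - m*x1 = -3.8 - (-11.5*(-7.5))/(12.2) = -3.8 - 7.0697 = -10.8697

y = -0.9426x - 10.8697


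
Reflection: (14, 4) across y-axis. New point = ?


Reflection rule for y-axis: (-x, y)
(14, 4) -> (-14, 4)

(-14, 4)


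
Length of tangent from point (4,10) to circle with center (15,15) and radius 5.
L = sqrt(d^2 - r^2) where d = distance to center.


d = sqrt((4-15)^2 + (10-15)^2) = sqrt(121+25) = 12.0830
L = sqrt(146.0000 - 25) = sqrt(121.0000) = 11.0000

11.0000


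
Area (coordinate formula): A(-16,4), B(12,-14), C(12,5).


-16*(-14-5) = 304
12*(5-4) = 12
12*(4+ 14) = 216
sum = 532
Area = |532|/2 = 266.0000

266.0000 sq units


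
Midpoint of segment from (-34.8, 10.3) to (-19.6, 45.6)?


Mx = (-34.8 - 19.6)/2 = -54.4/2 = -27.2000
My = (10.3 + 45.6)/2 = 55.9/2 = 27.9500

(-27.2000, 27.9500)


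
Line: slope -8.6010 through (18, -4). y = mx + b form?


y + 4 = -8.6010(x - 18)
y = -8.6010x - 4 + 8.6010*18
y = -8.6010x + 150.8180

y = -8.6010x + 150.8180


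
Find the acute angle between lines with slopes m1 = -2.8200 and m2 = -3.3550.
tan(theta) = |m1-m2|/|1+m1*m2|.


m1-m2 = 0.535
1+m1*m2 = 10.4611
tan(theta) = |0.535/10.4611| = 0.051142
theta = arctan(|0.535/10.4611|) = 2.9277 degrees (acute angle)

2.9277 degrees


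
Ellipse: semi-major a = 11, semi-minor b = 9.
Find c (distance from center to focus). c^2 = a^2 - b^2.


c^2 = 11^2 - 9^2 = 121 - 81 = 40
c = sqrt(40) = 6.3246

c = 6.3246


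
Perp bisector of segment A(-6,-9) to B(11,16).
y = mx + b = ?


Midpoint = (2.5, 3.5)
Slope of AB = dy/dx = 25/17 = 1.4706
Perp slope = -dx/dy = -17/25 = -0.6800
b = My - (perp slope)*Mx = 3.5 + (17*2.5)/25 = 3.5 + 1.7000 = 5.2000

y = -0.6800x + 5.2000


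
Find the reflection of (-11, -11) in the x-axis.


Reflection rule for x-axis: (x, -y)
(-11, -11) -> (-11, 11)

(-11, 11)


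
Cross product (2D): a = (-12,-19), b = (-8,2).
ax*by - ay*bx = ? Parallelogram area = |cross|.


cross = -12*2 + 19*(-8) = -24 - 152 = -176
Parallelogram area = |-176| = 176

cross = -176, parallelogram area = 176


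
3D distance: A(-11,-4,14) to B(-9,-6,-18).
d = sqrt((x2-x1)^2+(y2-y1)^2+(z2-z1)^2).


dx=2, dy=-2, dz=-32
d = sqrt(4+4+1024) = sqrt(1032) = 32.1248

32.1248


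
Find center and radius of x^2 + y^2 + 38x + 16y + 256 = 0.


h = -D/2 = -38/2 = -19
k = -E/2 = -16/2 = -8
r^2 = h^2 + k^2 - F = 361 + 64 - 256 = 169
r = 13

Center (-19, -8), radius = 13


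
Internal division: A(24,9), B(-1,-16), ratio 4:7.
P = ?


Px = (4*(-1) + 7*24)/11 = 164/11 = 14.9091
Py = (4*(-16) + 7*9)/11 = -1/11 = -0.0909

P = (14.9091, -0.0909)


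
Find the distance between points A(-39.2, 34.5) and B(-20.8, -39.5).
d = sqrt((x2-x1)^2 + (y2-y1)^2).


dx = -20.8 + 39.2 = 18.4
dy = -39.5 - 34.5 = -74.0
d = sqrt(338.56 + 5476.0) = sqrt(5814.56) = 76.2533

76.2533


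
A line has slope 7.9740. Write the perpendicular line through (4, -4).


Perpendicular slope = -1/m1 = -1/7.9740 = -0.1254
b2 = y0 - m2*x0 = -4 + 4/7.9740 = -4 + 0.5016 = -3.4984

y = -0.1254x - 3.4984


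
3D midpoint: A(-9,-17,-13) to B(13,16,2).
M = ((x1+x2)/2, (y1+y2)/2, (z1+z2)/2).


Mx = (-9+13)/2 = 2.0000
My = (-17+16)/2 = -0.5000
Mz = (-13+2)/2 = -5.5000

M = (2.0000, -0.5000, -5.5000)


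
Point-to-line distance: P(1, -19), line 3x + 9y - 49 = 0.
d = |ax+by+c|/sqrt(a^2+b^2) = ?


|3*1 + 9*(-19) - 49| = |-217| = 217
sqrt(9 + 81) = sqrt(90) = 9.4868
d = 217/sqrt(90) = 22.8738

22.8738


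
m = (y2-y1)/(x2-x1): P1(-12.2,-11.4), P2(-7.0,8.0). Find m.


dy = 8.0 + 11.4 = 19.4
dx = -7.0 + 12.2 = 5.2
m = 19.4/5.2 = 3.7308

m = 3.7308


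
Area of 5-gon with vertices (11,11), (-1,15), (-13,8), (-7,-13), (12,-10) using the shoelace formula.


sum(xi*y_{i+1}) = 11*15 - 1*8 - 13*(-13) - 7*(-10) + 12*11 = 528
sum(yi*x_{i+1}) = 11*(-1) + 15*(-13) + 8*(-7) - 13*12 - 10*11 = -528
Area = |528 + 528|/2 = 1056/2 = 528.0000

528.0000 sq units


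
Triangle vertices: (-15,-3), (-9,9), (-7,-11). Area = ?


-15*(9+ 11) = -300
-9*(-11+ 3) = 72
-7*(-3-9) = 84
sum = -144
Area = |-144|/2 = 72.0000

72.0000 sq units


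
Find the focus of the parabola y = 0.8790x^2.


a = 0.8790
4a = 3.5160
focus = (0, 1/3.5160) = (0, 0.2844)

Focus = (0, 0.2844)


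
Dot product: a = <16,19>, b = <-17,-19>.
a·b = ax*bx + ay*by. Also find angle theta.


a·b = 16*(-17) + 19*(-19) = -272 - 361 = -633
|a| = sqrt(256+361) = 24.8395
|b| = sqrt(289+361) = 25.4951
cos(theta) = -633/(sqrt(617)*sqrt(650)) = -633/sqrt(401050) = -0.999550
theta = arccos(-633/sqrt(401050)) = 178.2807 degrees

a·b = -633, theta = 178.2807 deg


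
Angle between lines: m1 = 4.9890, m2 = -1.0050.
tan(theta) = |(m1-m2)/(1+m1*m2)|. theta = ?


m1-m2 = 5.994
1+m1*m2 = -4.013945
tan(theta) = |5.994/(-4.013945)| = 1.493294
theta = arctan(|5.994/(-4.013945)|) = 56.1913 degrees (acute angle)

56.1913 degrees


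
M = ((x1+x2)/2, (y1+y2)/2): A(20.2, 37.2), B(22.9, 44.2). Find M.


Mx = (20.2 + 22.9)/2 = 43.1/2 = 21.5500
My = (37.2 + 44.2)/2 = 81.4/2 = 40.7000

(21.5500, 40.7000)


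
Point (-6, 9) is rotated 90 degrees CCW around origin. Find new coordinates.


cos(90) = 0, sin(90) = 1
x' = -6*0 - 9*1 = -9
y' = -6*1 + 9*0 = -6

(-9, -6)


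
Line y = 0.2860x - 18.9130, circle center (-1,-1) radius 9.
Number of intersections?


Substitute y = 0.2860x - 18.9130: (x+ 1)^2 + (0.2860x- 18.9130+ 1)^2 = 81
Expand to Ax^2 + Bx + C = 0, where b-k = -17.913
A = 1+m^2 = 1.081796
B = 2(m(b-k) - h) = 2(0.2860*(-17.913) + 1) = -8.246236
C = h^2 + (b-k)^2 - r^2 = 1 + 320.875569 - 81 = 240.875569
disc = B^2-4AC = 68.0004 - 1042.3129 = -974.3125
disc < 0

0 intersection points


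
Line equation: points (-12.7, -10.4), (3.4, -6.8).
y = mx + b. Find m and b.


m = (3.6)/(16.1) = 0.2236
b = y1 - m*x1 = -10.4 - (3.6*(-12.7))/(16.1) = -10.4 + 2.8398 = -7.5602

y = 0.2236x - 7.5602


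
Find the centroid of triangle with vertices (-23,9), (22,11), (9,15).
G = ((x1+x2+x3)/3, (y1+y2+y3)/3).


Gx = (-23+22+9)/3 = 8/3 = 2.6667
Gy = (9+11+15)/3 = 35/3 = 11.6667

G = (2.6667, 11.6667)


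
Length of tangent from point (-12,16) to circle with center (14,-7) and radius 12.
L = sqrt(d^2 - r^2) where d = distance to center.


d = sqrt((-12-14)^2 + (16+ 7)^2) = sqrt(676+529) = 34.7131
L = sqrt(1205.0000 - 144) = sqrt(1061.0000) = 32.5730

32.5730


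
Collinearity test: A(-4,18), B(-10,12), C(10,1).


-4*(12-1) - 10*(1-18) + 10*(18-12)
= -44 + 170 + 60 = 186

No, not collinear (determinant = 186)


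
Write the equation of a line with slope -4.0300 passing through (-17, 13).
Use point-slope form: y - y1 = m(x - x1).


y - 13 = -4.0300(x + 17)
y = -4.0300x + 13 + 4.0300*(-17)
y = -4.0300x - 55.5100

y = -4.0300x - 55.5100


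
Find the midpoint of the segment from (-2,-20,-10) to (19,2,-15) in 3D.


Mx = (-2+19)/2 = 8.5000
My = (-20+2)/2 = -9.0000
Mz = (-10- 15)/2 = -12.5000

M = (8.5000, -9.0000, -12.5000)


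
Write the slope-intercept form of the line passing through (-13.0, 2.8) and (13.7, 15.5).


m = (12.7)/(26.7) = 0.4757
b = y1 - m*x1 = 2.8 - (12.7*(-13.0))/(26.7) = 2.8 + 6.1835 = 8.9835

y = 0.4757x + 8.9835


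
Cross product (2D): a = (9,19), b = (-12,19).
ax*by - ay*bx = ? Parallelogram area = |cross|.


cross = 9*19 - 19*(-12) = 171 + 228 = 399
Parallelogram area = |399| = 399

cross = 399, parallelogram area = 399


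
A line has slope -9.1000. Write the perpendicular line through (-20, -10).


Perpendicular slope = -1/m1 = -1/(-9.1000) = 0.1099
b2 = y0 - m2*x0 = -10 - 20/(-9.1000) = -10 + 2.1978 = -7.8022

y = 0.1099x - 7.8022


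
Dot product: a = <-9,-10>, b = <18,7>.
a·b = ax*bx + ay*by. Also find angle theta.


a·b = -9*18 - 10*7 = -162 - 70 = -232
|a| = sqrt(81+100) = 13.4536
|b| = sqrt(324+49) = 19.3132
cos(theta) = -232/(sqrt(181)*sqrt(373)) = -232/sqrt(67513) = -0.892882
theta = arccos(-232/sqrt(67513)) = 153.2377 degrees

a·b = -232, theta = 153.2377 deg


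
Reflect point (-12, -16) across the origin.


Reflection rule for origin: (-x, -y)
(-12, -16) -> (12, 16)

(12, 16)


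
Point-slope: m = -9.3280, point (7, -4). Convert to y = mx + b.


y + 4 = -9.3280(x - 7)
y = -9.3280x - 4 + 9.3280*7
y = -9.3280x + 61.2960

y = -9.3280x + 61.2960


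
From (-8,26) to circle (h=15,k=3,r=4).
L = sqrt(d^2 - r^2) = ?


d = sqrt((-8-15)^2 + (26-3)^2) = sqrt(529+529) = 32.5269
L = sqrt(1058.0000 - 16) = sqrt(1042.0000) = 32.2800

32.2800


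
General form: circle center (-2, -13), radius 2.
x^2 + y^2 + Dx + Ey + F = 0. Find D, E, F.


(x+ 2)^2 + (y+ 13)^2 = 2^2
D = -2h = 4, E = -2k = 26
F = h^2+k^2-r^2 = 4+169-4 = 169

D = 4, E = 26, F = 169


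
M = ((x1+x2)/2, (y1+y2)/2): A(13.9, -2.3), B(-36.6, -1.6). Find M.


Mx = (13.9 - 36.6)/2 = -22.7/2 = -11.3500
My = (-2.3 - 1.6)/2 = -3.9/2 = -1.9500

(-11.3500, -1.9500)


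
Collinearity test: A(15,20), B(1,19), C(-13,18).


15*(19-18) + 1*(18-20) - 13*(20-19)
= 15 - 2 - 13 = 0

Yes, collinear (determinant = 0)


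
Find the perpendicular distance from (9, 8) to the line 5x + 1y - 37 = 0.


|5*9 + 1*8 - 37| = |16| = 16
sqrt(25 + 1) = sqrt(26) = 5.0990
d = 16/sqrt(26) = 3.1379

3.1379


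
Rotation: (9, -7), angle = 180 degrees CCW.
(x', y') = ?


cos(180) = -1, sin(180) = 0
x' = 9*(-1) + 7*0 = -9
y' = 9*0 - 7*(-1) = 7

(-9, 7)


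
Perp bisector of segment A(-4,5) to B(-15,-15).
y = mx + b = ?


Midpoint = (-9.5, -5)
Slope of AB = dy/dx = -20/(-11) = 1.8182
Perp slope = -dx/dy = -11/20 = -0.5500
b = My - (perp slope)*Mx = -5 + (-11*(-9.5))/(-20) = -5 - 5.2250 = -10.2250

y = -0.5500x - 10.2250


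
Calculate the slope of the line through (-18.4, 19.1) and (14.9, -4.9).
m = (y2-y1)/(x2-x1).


dy = -4.9 - 19.1 = -24.0
dx = 14.9 + 18.4 = 33.3
m = -24.0/33.3 = -0.7207

m = -0.7207


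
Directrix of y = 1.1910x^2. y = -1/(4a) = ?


a = 1.1910
1/(4a) = 0.2099
directrix: y = -0.2099 = -0.2099

y = -0.2099


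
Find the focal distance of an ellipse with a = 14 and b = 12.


c^2 = 14^2 - 12^2 = 196 - 144 = 52
c = sqrt(52) = 7.2111

c = 7.2111


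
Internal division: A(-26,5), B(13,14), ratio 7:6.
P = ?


Px = (7*13 + 6*(-26))/13 = -65/13 = -5.0000
Py = (7*14 + 6*5)/13 = 128/13 = 9.8462

P = (-5.0000, 9.8462)


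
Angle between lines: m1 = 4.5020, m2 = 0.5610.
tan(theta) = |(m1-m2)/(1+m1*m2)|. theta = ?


m1-m2 = 3.941
1+m1*m2 = 3.525622
tan(theta) = |3.941/3.525622| = 1.117817
theta = arctan(|3.941/3.525622|) = 48.1842 degrees (acute angle)

48.1842 degrees


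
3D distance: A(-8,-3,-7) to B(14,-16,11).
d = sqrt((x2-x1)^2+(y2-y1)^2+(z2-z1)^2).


dx=22, dy=-13, dz=18
d = sqrt(484+169+324) = sqrt(977) = 31.2570

31.2570


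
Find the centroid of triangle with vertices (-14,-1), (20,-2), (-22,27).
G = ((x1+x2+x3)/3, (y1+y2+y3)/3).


Gx = (-14+20- 22)/3 = -16/3 = -5.3333
Gy = (-1- 2+27)/3 = 24/3 = 8.0000

G = (-5.3333, 8.0000)


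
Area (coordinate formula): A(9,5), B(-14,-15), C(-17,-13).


9*(-15+ 13) = -18
-14*(-13-5) = 252
-17*(5+ 15) = -340
sum = -106
Area = |-106|/2 = 53.0000

53.0000 sq units


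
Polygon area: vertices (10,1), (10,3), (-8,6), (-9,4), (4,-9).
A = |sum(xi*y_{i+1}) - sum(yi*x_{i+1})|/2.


sum(xi*y_{i+1}) = 10*3 + 10*6 - 8*4 - 9*(-9) + 4*1 = 143
sum(yi*x_{i+1}) = 1*10 + 3*(-8) + 6*(-9) + 4*4 - 9*10 = -142
Area = |143 + 142|/2 = 285/2 = 142.5000

142.5000 sq units


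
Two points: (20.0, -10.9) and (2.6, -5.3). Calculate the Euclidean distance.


dx = 2.6 - 20.0 = -17.4
dy = -5.3 + 10.9 = 5.6
d = sqrt(302.76 + 31.36) = sqrt(334.12) = 18.2789

18.2789


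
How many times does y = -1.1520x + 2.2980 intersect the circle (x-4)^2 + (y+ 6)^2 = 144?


Substitute y = -1.1520x + 2.2980: (x-4)^2 + (-1.1520x+2.2980+ 6)^2 = 144
Expand to Ax^2 + Bx + C = 0, where b-k = 8.298
A = 1+m^2 = 2.327104
B = 2(m(b-k) - h) = 2(-1.1520*8.298 - 4) = -27.118592
C = h^2 + (b-k)^2 - r^2 = 16 + 68.856804 - 144 = -59.143196
disc = B^2-4AC = 735.4180 + 550.5295 = 1285.9475
disc > 0

2 intersection points


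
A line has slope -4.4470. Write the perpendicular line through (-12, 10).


Perpendicular slope = -1/m1 = -1/(-4.4470) = 0.2249
b2 = y0 - m2*x0 = 10 - 12/(-4.4470) = 10 + 2.6984 = 12.6984

y = 0.2249x + 12.6984


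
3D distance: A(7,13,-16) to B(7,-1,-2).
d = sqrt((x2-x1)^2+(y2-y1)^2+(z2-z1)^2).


dx=0, dy=-14, dz=14
d = sqrt(0+196+196) = sqrt(392) = 19.7990

19.7990


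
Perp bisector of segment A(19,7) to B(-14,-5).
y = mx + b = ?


Midpoint = (2.5, 1)
Slope of AB = dy/dx = -12/(-33) = 0.3636
Perp slope = -dx/dy = -33/12 = -2.7500
b = My - (perp slope)*Mx = 1 + (-33*2.5)/(-12) = 1 + 6.8750 = 7.8750

y = -2.7500x + 7.8750


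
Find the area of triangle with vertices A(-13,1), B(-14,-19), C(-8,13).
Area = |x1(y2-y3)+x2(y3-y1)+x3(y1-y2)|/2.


-13*(-19-13) = 416
-14*(13-1) = -168
-8*(1+ 19) = -160
sum = 88
Area = |88|/2 = 44.0000

44.0000 sq units


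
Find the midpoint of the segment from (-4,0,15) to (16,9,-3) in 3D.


Mx = (-4+16)/2 = 6.0000
My = (0+9)/2 = 4.5000
Mz = (15- 3)/2 = 6.0000

M = (6.0000, 4.5000, 6.0000)


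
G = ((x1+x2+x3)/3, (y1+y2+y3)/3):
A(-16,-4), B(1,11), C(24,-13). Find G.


Gx = (-16+1+24)/3 = 9/3 = 3.0000
Gy = (-4+11- 13)/3 = -6/3 = -2.0000

G = (3.0000, -2.0000)


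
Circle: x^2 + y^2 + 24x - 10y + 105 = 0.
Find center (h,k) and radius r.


h = -D/2 = -24/2 = -12
k = -E/2 = 10/2 = 5
r^2 = h^2 + k^2 - F = 144 + 25 - 105 = 64
r = 8

Center (-12, 5), radius = 8


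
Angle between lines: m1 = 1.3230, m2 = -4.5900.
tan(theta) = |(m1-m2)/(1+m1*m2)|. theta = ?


m1-m2 = 5.913
1+m1*m2 = -5.07257
tan(theta) = |5.913/(-5.07257)| = 1.165681
theta = arctan(|5.913/(-5.07257)|) = 49.3748 degrees (acute angle)

49.3748 degrees


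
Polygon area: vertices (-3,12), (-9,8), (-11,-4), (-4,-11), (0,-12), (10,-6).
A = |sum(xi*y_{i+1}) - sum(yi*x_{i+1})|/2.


sum(xi*y_{i+1}) = -3*8 - 9*(-4) - 11*(-11) - 4*(-12) + 0*(-6) + 10*12 = 301
sum(yi*x_{i+1}) = 12*(-9) + 8*(-11) - 4*(-4) - 11*0 - 12*10 - 6*(-3) = -282
Area = |301 + 282|/2 = 583/2 = 291.5000

291.5000 sq units


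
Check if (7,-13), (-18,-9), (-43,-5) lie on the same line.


7*(-9+ 5) - 18*(-5+ 13) - 43*(-13+ 9)
= -28 - 144 + 172 = 0

Yes, collinear (determinant = 0)


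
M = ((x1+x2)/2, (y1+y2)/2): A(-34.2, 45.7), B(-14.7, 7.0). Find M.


Mx = (-34.2 - 14.7)/2 = -48.9/2 = -24.4500
My = (45.7 + 7.0)/2 = 52.7/2 = 26.3500

(-24.4500, 26.3500)


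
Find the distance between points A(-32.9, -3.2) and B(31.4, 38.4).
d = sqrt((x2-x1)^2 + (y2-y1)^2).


dx = 31.4 + 32.9 = 64.3
dy = 38.4 + 3.2 = 41.6
d = sqrt(4134.49 + 1730.56) = sqrt(5865.05) = 76.5836

76.5836


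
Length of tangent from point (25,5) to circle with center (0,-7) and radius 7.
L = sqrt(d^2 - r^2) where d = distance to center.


d = sqrt((25-0)^2 + (5+ 7)^2) = sqrt(625+144) = 27.7308
L = sqrt(769.0000 - 49) = sqrt(720.0000) = 26.8328

26.8328


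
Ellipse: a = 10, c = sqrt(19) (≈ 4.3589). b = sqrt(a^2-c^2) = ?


b^2 = 10^2 - (sqrt(19))^2 = 100 - 19 = 81
b = sqrt(81) = 9

b = 9


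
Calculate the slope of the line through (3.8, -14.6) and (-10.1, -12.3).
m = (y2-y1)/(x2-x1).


dy = -12.3 + 14.6 = 2.3
dx = -10.1 - 3.8 = -13.9
m = 2.3/(-13.9) = -0.1655

m = -0.1655


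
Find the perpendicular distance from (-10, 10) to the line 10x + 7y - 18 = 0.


|10*(-10) + 7*10 - 18| = |-48| = 48
sqrt(100 + 49) = sqrt(149) = 12.2066
d = 48/sqrt(149) = 3.9323

3.9323


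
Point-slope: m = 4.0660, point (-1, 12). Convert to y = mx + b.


y - 12 = 4.0660(x + 1)
y = 4.0660x + 12 - 4.0660*(-1)
y = 4.0660x + 16.0660

y = 4.0660x + 16.0660


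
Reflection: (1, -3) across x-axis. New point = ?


Reflection rule for x-axis: (x, -y)
(1, -3) -> (1, 3)

(1, 3)


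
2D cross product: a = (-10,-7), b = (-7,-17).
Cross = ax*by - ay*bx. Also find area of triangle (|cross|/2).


cross = -10*(-17) + 7*(-7) = 170 - 49 = 121
Triangle area = |121|/2 = 121/2 = 60.5000

cross = 121, triangle area = 60.5000


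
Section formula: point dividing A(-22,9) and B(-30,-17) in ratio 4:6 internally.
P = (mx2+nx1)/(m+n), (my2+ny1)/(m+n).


Px = (4*(-30) + 6*(-22))/10 = -252/10 = -25.2000
Py = (4*(-17) + 6*9)/10 = -14/10 = -1.4000

P = (-25.2000, -1.4000)


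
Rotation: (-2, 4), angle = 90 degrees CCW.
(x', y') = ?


cos(90) = 0, sin(90) = 1
x' = -2*0 - 4*1 = -4
y' = -2*1 + 4*0 = -2

(-4, -2)


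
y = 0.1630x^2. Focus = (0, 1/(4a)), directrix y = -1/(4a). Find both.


a = 0.1630
1/(4a) = 1.5337
Focus = (0, 1.5337)
Directrix: y = -1.5337

Focus = (0, 1.5337), Directrix: y = -1.5337


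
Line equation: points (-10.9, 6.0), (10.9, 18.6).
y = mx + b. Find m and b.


m = (12.6)/(21.8) = 0.5780
b = y1 - m*x1 = 6.0 - (12.6*(-10.9))/(21.8) = 6.0 + 6.3000 = 12.3000

y = 0.5780x + 12.3000


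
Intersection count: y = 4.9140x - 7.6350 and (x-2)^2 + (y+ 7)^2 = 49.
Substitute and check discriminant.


Substitute y = 4.9140x - 7.6350: (x-2)^2 + (4.9140x- 7.6350+ 7)^2 = 49
Expand to Ax^2 + Bx + C = 0, where b-k = -0.635
A = 1+m^2 = 25.147396
B = 2(m(b-k) - h) = 2(4.9140*(-0.635) - 2) = -10.24078
C = h^2 + (b-k)^2 - r^2 = 4 + 0.403225 - 49 = -44.596775
disc = B^2-4AC = 104.8736 + 4485.9710 = 4590.8446
disc > 0

2 intersection points


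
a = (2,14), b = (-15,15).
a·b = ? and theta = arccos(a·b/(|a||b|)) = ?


a·b = 2*(-15) + 14*15 = -30 + 210 = 180
|a| = sqrt(4+196) = 14.1421
|b| = sqrt(225+225) = 21.2132
cos(theta) = 180/(sqrt(200)*sqrt(450)) = 180/sqrt(90000) = 0.600000
theta = arccos(180/sqrt(90000)) = 53.1301 degrees

a·b = 180, theta = 53.1301 deg


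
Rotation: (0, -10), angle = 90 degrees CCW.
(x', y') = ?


cos(90) = 0, sin(90) = 1
x' = 0*0 + 10*1 = 10
y' = 0*1 - 10*0 = 0

(10, 0)


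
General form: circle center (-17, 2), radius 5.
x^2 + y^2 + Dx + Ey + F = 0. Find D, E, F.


(x+ 17)^2 + (y-2)^2 = 5^2
D = -2h = 34, E = -2k = -4
F = h^2+k^2-r^2 = 289+4-25 = 268

D = 34, E = -4, F = 268


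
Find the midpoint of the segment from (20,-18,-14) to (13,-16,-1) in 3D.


Mx = (20+13)/2 = 16.5000
My = (-18- 16)/2 = -17.0000
Mz = (-14- 1)/2 = -7.5000

M = (16.5000, -17.0000, -7.5000)


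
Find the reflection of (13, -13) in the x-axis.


Reflection rule for x-axis: (x, -y)
(13, -13) -> (13, 13)

(13, 13)


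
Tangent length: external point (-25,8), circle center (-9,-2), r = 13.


d = sqrt((-25+ 9)^2 + (8+ 2)^2) = sqrt(256+100) = 18.8680
L = sqrt(356.0000 - 169) = sqrt(187.0000) = 13.6748

13.6748


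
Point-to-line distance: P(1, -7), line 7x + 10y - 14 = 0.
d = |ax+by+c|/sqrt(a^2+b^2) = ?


|7*1 + 10*(-7) - 14| = |-77| = 77
sqrt(49 + 100) = sqrt(149) = 12.2066
d = 77/sqrt(149) = 6.3081

6.3081


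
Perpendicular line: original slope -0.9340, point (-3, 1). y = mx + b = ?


Perpendicular slope = -1/m1 = -1/(-0.9340) = 1.0707
b2 = y0 - m2*x0 = 1 - 3/(-0.9340) = 1 + 3.2120 = 4.2120

y = 1.0707x + 4.2120


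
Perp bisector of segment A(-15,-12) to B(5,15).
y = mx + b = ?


Midpoint = (-5, 1.5)
Slope of AB = dy/dx = 27/20 = 1.3500
Perp slope = -dx/dy = -20/27 = -0.7407
b = My - (perp slope)*Mx = 1.5 + (20*(-5))/27 = 1.5 - 3.7037 = -2.2037

y = -0.7407x - 2.2037


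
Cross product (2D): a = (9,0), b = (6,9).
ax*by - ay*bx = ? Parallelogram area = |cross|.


cross = 9*9 - 0*6 = 81 - 0 = 81
Parallelogram area = |81| = 81

cross = 81, parallelogram area = 81


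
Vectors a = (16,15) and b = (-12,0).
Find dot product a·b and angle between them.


a·b = 16*(-12) + 15*0 = -192 + 0 = -192
|a| = sqrt(256+225) = 21.9317
|b| = sqrt(144+0) = 12.0000
cos(theta) = -192/(sqrt(481)*sqrt(144)) = -192/sqrt(69264) = -0.729537
theta = arccos(-192/sqrt(69264)) = 136.8476 degrees

a·b = -192, theta = 136.8476 deg


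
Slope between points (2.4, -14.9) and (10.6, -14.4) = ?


dy = -14.4 + 14.9 = 0.5
dx = 10.6 - 2.4 = 8.2
m = 0.5/8.2 = 0.0610

m = 0.0610


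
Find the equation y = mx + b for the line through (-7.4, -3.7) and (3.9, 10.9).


m = (14.6)/(11.3) = 1.2920
b = y1 - m*x1 = -3.7 - (14.6*(-7.4))/(11.3) = -3.7 + 9.5611 = 5.8611

y = 1.2920x + 5.8611


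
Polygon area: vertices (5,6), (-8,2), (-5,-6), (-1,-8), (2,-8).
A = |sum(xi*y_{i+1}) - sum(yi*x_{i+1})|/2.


sum(xi*y_{i+1}) = 5*2 - 8*(-6) - 5*(-8) - 1*(-8) + 2*6 = 118
sum(yi*x_{i+1}) = 6*(-8) + 2*(-5) - 6*(-1) - 8*2 - 8*5 = -108
Area = |118 + 108|/2 = 226/2 = 113.0000

113.0000 sq units


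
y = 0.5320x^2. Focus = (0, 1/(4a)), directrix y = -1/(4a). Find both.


a = 0.5320
1/(4a) = 0.4699
Focus = (0, 0.4699)
Directrix: y = -0.4699

Focus = (0, 0.4699), Directrix: y = -0.4699


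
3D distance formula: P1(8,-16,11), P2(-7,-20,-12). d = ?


dx=-15, dy=-4, dz=-23
d = sqrt(225+16+529) = sqrt(770) = 27.7489

27.7489


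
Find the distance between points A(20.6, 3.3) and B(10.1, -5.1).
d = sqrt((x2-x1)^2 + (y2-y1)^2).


dx = 10.1 - 20.6 = -10.5
dy = -5.1 - 3.3 = -8.4
d = sqrt(110.25 + 70.56) = sqrt(180.81) = 13.4466

13.4466


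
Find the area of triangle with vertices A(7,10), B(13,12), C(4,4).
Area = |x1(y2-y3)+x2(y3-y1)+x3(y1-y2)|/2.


7*(12-4) = 56
13*(4-10) = -78
4*(10-12) = -8
sum = -30
Area = |-30|/2 = 15.0000

15.0000 sq units


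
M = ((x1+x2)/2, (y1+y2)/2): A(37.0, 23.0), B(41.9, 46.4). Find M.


Mx = (37.0 + 41.9)/2 = 78.9/2 = 39.4500
My = (23.0 + 46.4)/2 = 69.4/2 = 34.7000

(39.4500, 34.7000)


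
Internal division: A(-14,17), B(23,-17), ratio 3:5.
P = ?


Px = (3*23 + 5*(-14))/8 = -1/8 = -0.1250
Py = (3*(-17) + 5*17)/8 = 34/8 = 4.2500

P = (-0.1250, 4.2500)


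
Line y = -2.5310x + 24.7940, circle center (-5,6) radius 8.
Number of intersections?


Substitute y = -2.5310x + 24.7940: (x+ 5)^2 + (-2.5310x+24.7940-6)^2 = 64
Expand to Ax^2 + Bx + C = 0, where b-k = 18.794
A = 1+m^2 = 7.405961
B = 2(m(b-k) - h) = 2(-2.5310*18.794 + 5) = -85.135228
C = h^2 + (b-k)^2 - r^2 = 25 + 353.214436 - 64 = 314.214436
disc = B^2-4AC = 7248.0070 - 9308.2394 = -2060.2324
disc < 0

0 intersection points


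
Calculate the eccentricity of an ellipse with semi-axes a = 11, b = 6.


c = sqrt(121-36) = sqrt(85) = 9.2195
e = c/a = sqrt(85)/11 = 0.8381

e = 0.8381


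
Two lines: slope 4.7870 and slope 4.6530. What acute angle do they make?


m1-m2 = 0.134
1+m1*m2 = 23.273911
tan(theta) = |0.134/23.273911| = 0.005758
theta = arctan(|0.134/23.273911|) = 0.3299 degrees (acute angle)

0.3299 degrees


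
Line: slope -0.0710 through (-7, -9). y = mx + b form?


y + 9 = -0.0710(x + 7)
y = -0.0710x - 9 + 0.0710*(-7)
y = -0.0710x - 9.4970

y = -0.0710x - 9.4970


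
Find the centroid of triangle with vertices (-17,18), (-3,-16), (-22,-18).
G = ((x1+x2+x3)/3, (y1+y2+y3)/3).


Gx = (-17- 3- 22)/3 = -42/3 = -14.0000
Gy = (18- 16- 18)/3 = -16/3 = -5.3333

G = (-14.0000, -5.3333)


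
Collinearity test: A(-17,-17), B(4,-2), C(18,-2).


-17*(-2+ 2) + 4*(-2+ 17) + 18*(-17+ 2)
= 0 + 60 - 270 = -210

No, not collinear (determinant = -210)


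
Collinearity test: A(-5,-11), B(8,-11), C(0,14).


-5*(-11-14) + 8*(14+ 11) + 0*(-11+ 11)
= 125 + 200 + 0 = 325

No, not collinear (determinant = 325)


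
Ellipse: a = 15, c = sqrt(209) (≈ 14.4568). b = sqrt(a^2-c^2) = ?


b^2 = 15^2 - (sqrt(209))^2 = 225 - 209 = 16
b = sqrt(16) = 4

b = 4


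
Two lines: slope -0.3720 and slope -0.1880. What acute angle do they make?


m1-m2 = -0.184
1+m1*m2 = 1.069936
tan(theta) = |-0.184/1.069936| = 0.171973
theta = arctan(|-0.184/1.069936|) = 9.7579 degrees (acute angle)

9.7579 degrees


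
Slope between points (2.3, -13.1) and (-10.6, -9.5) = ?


dy = -9.5 + 13.1 = 3.6
dx = -10.6 - 2.3 = -12.9
m = 3.6/(-12.9) = -0.2791

m = -0.2791


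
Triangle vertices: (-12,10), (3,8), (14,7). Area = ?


-12*(8-7) = -12
3*(7-10) = -9
14*(10-8) = 28
sum = 7
Area = |7|/2 = 3.5000

3.5000 sq units


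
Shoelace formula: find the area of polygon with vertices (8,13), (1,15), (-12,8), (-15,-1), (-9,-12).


sum(xi*y_{i+1}) = 8*15 + 1*8 - 12*(-1) - 15*(-12) - 9*13 = 203
sum(yi*x_{i+1}) = 13*1 + 15*(-12) + 8*(-15) - 1*(-9) - 12*8 = -374
Area = |203 + 374|/2 = 577/2 = 288.5000

288.5000 sq units


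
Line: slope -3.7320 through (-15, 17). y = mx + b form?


y - 17 = -3.7320(x + 15)
y = -3.7320x + 17 + 3.7320*(-15)
y = -3.7320x - 38.9800

y = -3.7320x - 38.9800


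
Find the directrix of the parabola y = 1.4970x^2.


a = 1.4970
1/(4a) = 0.1670
directrix: y = -0.1670 = -0.1670

y = -0.1670


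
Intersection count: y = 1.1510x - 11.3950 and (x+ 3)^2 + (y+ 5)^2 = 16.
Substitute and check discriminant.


Substitute y = 1.1510x - 11.3950: (x+ 3)^2 + (1.1510x- 11.3950+ 5)^2 = 16
Expand to Ax^2 + Bx + C = 0, where b-k = -6.395
A = 1+m^2 = 2.324801
B = 2(m(b-k) - h) = 2(1.1510*(-6.395) + 3) = -8.72129
C = h^2 + (b-k)^2 - r^2 = 9 + 40.896025 - 16 = 33.896025
disc = B^2-4AC = 76.0609 - 315.2061 = -239.1452
disc < 0

0 intersection points


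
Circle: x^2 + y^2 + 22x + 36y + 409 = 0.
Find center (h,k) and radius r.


h = -D/2 = -22/2 = -11
k = -E/2 = -36/2 = -18
r^2 = h^2 + k^2 - F = 121 + 324 - 409 = 36
r = 6

Center (-11, -18), radius = 6


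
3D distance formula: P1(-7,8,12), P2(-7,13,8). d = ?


dx=0, dy=5, dz=-4
d = sqrt(0+25+16) = sqrt(41) = 6.4031

6.4031


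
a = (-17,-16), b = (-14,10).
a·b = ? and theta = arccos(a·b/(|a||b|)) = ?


a·b = -17*(-14) - 16*10 = 238 - 160 = 78
|a| = sqrt(289+256) = 23.3452
|b| = sqrt(196+100) = 17.2047
cos(theta) = 78/(sqrt(545)*sqrt(296)) = 78/sqrt(161320) = 0.194201
theta = arccos(78/sqrt(161320)) = 78.8020 degrees

a·b = 78, theta = 78.8020 deg


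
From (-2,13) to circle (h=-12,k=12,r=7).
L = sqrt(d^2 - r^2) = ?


d = sqrt((-2+ 12)^2 + (13-12)^2) = sqrt(100+1) = 10.0499
L = sqrt(101.0000 - 49) = sqrt(52.0000) = 7.2111

7.2111


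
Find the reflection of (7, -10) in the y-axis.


Reflection rule for y-axis: (-x, y)
(7, -10) -> (-7, -10)

(-7, -10)


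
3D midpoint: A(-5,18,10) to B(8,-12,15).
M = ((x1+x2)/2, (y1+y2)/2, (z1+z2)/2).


Mx = (-5+8)/2 = 1.5000
My = (18- 12)/2 = 3.0000
Mz = (10+15)/2 = 12.5000

M = (1.5000, 3.0000, 12.5000)


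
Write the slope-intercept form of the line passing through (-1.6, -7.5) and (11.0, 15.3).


m = (22.8)/(12.6) = 1.8095
b = y1 - m*x1 = -7.5 - (22.8*(-1.6))/(12.6) = -7.5 + 2.8952 = -4.6048

y = 1.8095x - 4.6048


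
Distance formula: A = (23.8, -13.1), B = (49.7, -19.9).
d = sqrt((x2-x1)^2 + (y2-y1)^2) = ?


dx = 49.7 - 23.8 = 25.9
dy = -19.9 + 13.1 = -6.8
d = sqrt(670.81 + 46.24) = sqrt(717.05) = 26.7778

26.7778


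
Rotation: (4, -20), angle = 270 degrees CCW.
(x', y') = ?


cos(270) = 0, sin(270) = -1
x' = 4*0 + 20*(-1) = -20
y' = 4*(-1) - 20*0 = -4

(-20, -4)


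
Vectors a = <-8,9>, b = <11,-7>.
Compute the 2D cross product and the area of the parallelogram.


cross = -8*(-7) - 9*11 = 56 - 99 = -43
Parallelogram area = |-43| = 43

cross = -43, parallelogram area = 43


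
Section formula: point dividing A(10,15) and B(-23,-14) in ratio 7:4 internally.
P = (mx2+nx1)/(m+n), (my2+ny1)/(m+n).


Px = (7*(-23) + 4*10)/11 = -121/11 = -11.0000
Py = (7*(-14) + 4*15)/11 = -38/11 = -3.4545

P = (-11.0000, -3.4545)
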